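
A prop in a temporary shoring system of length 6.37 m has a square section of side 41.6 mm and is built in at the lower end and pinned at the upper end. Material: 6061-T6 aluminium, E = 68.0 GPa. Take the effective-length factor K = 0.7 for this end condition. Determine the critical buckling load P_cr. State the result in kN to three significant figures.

I = a⁴/12 = 41.6⁴/12 = 2.496×10^5 mm⁴
I = 2.496×10^5 mm⁴ = 2.496×10^-7 m⁴
Effective length L_e = K·L = 0.7 × 6.37 = 4.459 m
P_cr = π²EI / L_e² = π² × 68.0×10⁹ × 2.496×10^-7 / 4.459² = 8.424×10^3 N

P_cr ≈ 8.42 kN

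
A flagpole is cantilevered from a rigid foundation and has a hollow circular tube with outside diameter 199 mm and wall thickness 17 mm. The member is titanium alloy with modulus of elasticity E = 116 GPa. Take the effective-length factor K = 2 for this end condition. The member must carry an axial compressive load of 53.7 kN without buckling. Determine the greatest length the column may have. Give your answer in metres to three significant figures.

Inner diameter d_i = 199 − 2×17 = 165.0 mm
I = π(d_o⁴ − d_i⁴)/64 = π(199⁴ − 165.0⁴)/64 = 4.060×10^7 mm⁴
I = 4.060×10^-5 m⁴
At the buckling limit P_cr = P = 5.370×10^4 N
From P_cr = π²EI/(K·L)²:  L = (1/K)·√(π²EI/P_cr) = (1/2)·√(π²×1.16×10^11×4.060×10^-5/5.370×10^4)
L = 14.7 m

L_max ≈ 14.7 m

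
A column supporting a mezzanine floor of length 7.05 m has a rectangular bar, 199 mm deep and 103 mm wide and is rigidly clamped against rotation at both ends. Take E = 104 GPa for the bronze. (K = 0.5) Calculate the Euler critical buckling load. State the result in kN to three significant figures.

Buckling occurs about the weak axis: I_min = h·b³/12 with b = 103 mm (the shorter side).
I_min = 199×103³/12 = 1.812×10^7 mm⁴
I = 1.812×10^7 mm⁴ = 1.812×10^-5 m⁴
Effective length L_e = K·L = 0.5 × 7.05 = 3.525 m
P_cr = π²EI / L_e² = π² × 104×10⁹ × 1.812×10^-5 / 3.525² = 1.497×10^6 N

P_cr ≈ 1500 kN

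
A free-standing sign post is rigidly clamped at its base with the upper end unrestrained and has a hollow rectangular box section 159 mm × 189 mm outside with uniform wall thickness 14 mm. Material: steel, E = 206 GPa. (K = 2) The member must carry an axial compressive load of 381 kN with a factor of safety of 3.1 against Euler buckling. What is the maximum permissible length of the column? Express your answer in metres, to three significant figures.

L_max ≈ 3.78 m

Inner dimensions: h_i = 189 − 2×14 = 161.0 mm, b_i = 159 − 2×14 = 131.0 mm
Weak-axis I_min = (h_o·b_o³ − h_i·b_i³)/12 with b_o = 159, b_i = 131.0 mm (shorter outer/inner sides).
I_min = (189×159³ − 161.0×131.0³)/12 = 3.315×10^7 mm⁴
I = 3.315×10^-5 m⁴
Required critical load P_cr = n·P = 3.1 × 381 = 1181 kN = 1.181×10^6 N
From P_cr = π²EI/(K·L)²:  L = (1/K)·√(π²EI/P_cr) = (1/2)·√(π²×2.06×10^11×3.315×10^-5/1.181×10^6)
L = 3.78 m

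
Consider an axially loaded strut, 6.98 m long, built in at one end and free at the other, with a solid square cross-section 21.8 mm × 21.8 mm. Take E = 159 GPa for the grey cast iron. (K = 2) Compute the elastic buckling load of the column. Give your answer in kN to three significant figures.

I = a⁴/12 = 21.8⁴/12 = 1.882×10^4 mm⁴
I = 1.882×10^4 mm⁴ = 1.882×10^-8 m⁴
Effective length L_e = K·L = 2 × 6.98 = 13.96 m
P_cr = π²EI / L_e² = π² × 159×10⁹ × 1.882×10^-8 / 13.96² = 151.6 N

P_cr ≈ 0.152 kN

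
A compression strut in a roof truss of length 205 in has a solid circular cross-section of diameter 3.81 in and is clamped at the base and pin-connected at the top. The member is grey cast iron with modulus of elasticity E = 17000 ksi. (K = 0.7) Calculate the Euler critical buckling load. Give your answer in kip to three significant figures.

P_cr ≈ 84.3 kip

I = πd⁴/64 = π×3.81⁴/64 = 10.34 in⁴
Effective length L_e = K·L = 0.7 × 205 = 143.5 in
P_cr = π²EI / L_e² = π² × 17000×10³ × 10.34 / 143.5² = 8.428×10^4 lb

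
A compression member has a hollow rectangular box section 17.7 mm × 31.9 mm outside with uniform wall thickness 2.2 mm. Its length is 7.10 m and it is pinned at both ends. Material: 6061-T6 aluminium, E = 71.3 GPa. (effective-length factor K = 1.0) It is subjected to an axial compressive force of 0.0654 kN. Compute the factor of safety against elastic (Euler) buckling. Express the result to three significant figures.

n ≈ 2.00

Inner dimensions: h_i = 31.9 − 2×2.2 = 27.50 mm, b_i = 17.7 − 2×2.2 = 13.30 mm
Weak-axis I_min = (h_o·b_o³ − h_i·b_i³)/12 with b_o = 17.7, b_i = 13.30 mm (shorter outer/inner sides).
I_min = (31.9×17.7³ − 27.50×13.30³)/12 = 9.350×10^3 mm⁴
I = 9.350×10^3 mm⁴ = 9.350×10^-9 m⁴
Effective length L_e = K·L = 1 × 7.10 = 7.100 m
P_cr = π²EI / L_e² = π² × 71.3×10⁹ × 9.350×10^-9 / 7.100² = 130.5 N
Factor of safety n = P_cr / P = 0.13052 / 0.0654 = 2.00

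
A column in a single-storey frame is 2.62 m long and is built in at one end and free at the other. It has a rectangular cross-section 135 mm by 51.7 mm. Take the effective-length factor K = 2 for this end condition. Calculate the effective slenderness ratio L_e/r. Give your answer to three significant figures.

λ ≈ 351

For a rectangle r_min = b/√12 = 51.7/√12 = 14.92 mm
L_e = K·L = 2 × 2.62 m = 5.240 m = 5240.0 mm
λ = L_e / r_min = 5240.0 / 14.92 = 351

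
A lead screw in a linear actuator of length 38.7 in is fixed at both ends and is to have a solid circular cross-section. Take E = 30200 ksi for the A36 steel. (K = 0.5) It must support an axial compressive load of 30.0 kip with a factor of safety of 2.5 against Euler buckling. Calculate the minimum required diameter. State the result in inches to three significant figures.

Required P_cr = n·P = 2.5 × 30.0 = 75.00 kip
L_e = K·L = 0.5 × 38.7 = 19.35 in
Required I = P_cr·L_e²/(π²E) = 7.500×10^4 × 19.35² / (π² × 3.02×10^7) = 9.421×10^-2 in⁴
Solid circle: I = πd⁴/64  ⇒  d = (64I/π)^(1/4) = (64×9.421×10^-2/π)^(1/4) = 1.18 in

d ≈ 1.18 in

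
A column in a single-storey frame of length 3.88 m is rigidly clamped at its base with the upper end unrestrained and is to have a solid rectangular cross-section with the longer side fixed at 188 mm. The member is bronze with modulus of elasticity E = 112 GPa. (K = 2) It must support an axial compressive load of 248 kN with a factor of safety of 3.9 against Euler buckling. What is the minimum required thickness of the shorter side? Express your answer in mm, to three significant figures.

Required P_cr = n·P = 3.9 × 248 = 967.2 kN
L_e = K·L = 2 × 3.88 = 7.760 m
Required I = P_cr·L_e²/(π²E) = 9.672×10^5 × 7.760² / (π² × 1.12×10^11) = 5.269×10^-5 m⁴
I_req = 5.269×10^7 mm⁴
Rectangle, weak axis: I_min = h·b³/12 with h = 188 mm fixed  ⇒  b = (12I/h)^(1/3) = 150 mm

b ≈ 150 mm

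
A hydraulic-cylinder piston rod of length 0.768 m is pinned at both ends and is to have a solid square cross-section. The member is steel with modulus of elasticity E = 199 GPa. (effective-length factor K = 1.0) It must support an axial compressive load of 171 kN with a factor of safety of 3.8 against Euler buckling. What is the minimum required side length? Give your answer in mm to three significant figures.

a ≈ 39.1 mm

Required P_cr = n·P = 3.8 × 171 = 649.8 kN
L_e = K·L = 1 × 0.768 = 0.7680 m
Required I = P_cr·L_e²/(π²E) = 6.498×10^5 × 0.7680² / (π² × 1.99×10^11) = 1.951×10^-7 m⁴
I_req = 1.951×10^5 mm⁴
Solid square: I = a⁴/12  ⇒  a = (12I)^(1/4) = (12×1.951×10^5)^(1/4) = 39.1 mm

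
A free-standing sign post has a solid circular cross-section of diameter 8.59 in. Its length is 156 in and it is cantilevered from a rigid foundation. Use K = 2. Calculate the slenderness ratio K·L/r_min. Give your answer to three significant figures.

λ ≈ 145

I = πd⁴/64 = π×8.59⁴/64 = 267.3 in⁴
A = 57.95 in²;  r_min = √(I/A) = √(267.3/57.95) = 2.148 in
L_e = K·L = 2 × 156 = 312.0 in
λ = L_e / r_min = 312.00 / 2.148 = 145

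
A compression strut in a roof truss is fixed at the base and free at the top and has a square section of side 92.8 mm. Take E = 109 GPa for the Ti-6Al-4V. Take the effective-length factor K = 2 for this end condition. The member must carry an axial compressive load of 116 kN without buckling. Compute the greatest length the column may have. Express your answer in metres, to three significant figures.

I = a⁴/12 = 92.8⁴/12 = 6.180×10^6 mm⁴
I = 6.180×10^-6 m⁴
At the buckling limit P_cr = P = 1.160×10^5 N
From P_cr = π²EI/(K·L)²:  L = (1/K)·√(π²EI/P_cr) = (1/2)·√(π²×1.09×10^11×6.180×10^-6/1.160×10^5)
L = 3.79 m

L_max ≈ 3.79 m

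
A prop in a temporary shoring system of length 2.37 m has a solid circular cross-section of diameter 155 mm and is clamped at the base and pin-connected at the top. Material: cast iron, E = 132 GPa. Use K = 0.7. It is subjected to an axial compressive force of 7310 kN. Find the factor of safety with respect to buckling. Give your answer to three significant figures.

I = πd⁴/64 = π×155⁴/64 = 2.833×10^7 mm⁴
I = 2.833×10^7 mm⁴ = 2.833×10^-5 m⁴
Effective length L_e = K·L = 0.7 × 2.37 = 1.659 m
P_cr = π²EI / L_e² = π² × 132×10⁹ × 2.833×10^-5 / 1.659² = 1.341×10^7 N
Factor of safety n = P_cr / P = 13412 / 7310 = 1.83

n ≈ 1.83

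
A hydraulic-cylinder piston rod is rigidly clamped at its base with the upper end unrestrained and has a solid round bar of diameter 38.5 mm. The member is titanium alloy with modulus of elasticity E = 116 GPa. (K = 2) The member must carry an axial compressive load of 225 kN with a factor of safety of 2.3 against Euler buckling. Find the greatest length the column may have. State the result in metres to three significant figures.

I = πd⁴/64 = π×38.5⁴/64 = 1.078×10^5 mm⁴
I = 1.078×10^-7 m⁴
Required critical load P_cr = n·P = 2.3 × 225 = 517.5 kN = 5.175×10^5 N
From P_cr = π²EI/(K·L)²:  L = (1/K)·√(π²EI/P_cr) = (1/2)·√(π²×1.16×10^11×1.078×10^-7/5.175×10^5)
L = 0.244 m

L_max ≈ 0.244 m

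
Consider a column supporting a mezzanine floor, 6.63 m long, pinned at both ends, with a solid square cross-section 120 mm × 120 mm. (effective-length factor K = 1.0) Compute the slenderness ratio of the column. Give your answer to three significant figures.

λ ≈ 191

For a square r = a/√12 = 120/√12 = 34.64 mm
L_e = K·L = 1 × 6.63 m = 6.630 m = 6630.0 mm
λ = L_e / r_min = 6630.0 / 34.64 = 191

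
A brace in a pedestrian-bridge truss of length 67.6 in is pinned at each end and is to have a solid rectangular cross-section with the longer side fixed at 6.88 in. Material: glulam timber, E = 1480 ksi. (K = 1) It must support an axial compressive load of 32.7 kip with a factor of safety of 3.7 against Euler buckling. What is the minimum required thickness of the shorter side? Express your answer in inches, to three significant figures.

Required P_cr = n·P = 3.7 × 32.7 = 121.0 kip
L_e = K·L = 1 × 67.6 = 67.60 in
Required I = P_cr·L_e²/(π²E) = 1.210×10^5 × 67.60² / (π² × 1.48×10^6) = 37.85 in⁴
Rectangle, weak axis: I_min = h·b³/12 with h = 6.88 in fixed  ⇒  b = (12I/h)^(1/3) = 4.04 in

b ≈ 4.04 in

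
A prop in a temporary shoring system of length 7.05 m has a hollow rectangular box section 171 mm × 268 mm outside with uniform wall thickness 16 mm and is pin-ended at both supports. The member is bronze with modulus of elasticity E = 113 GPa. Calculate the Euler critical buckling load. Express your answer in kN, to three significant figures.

Inner dimensions: h_i = 268 − 2×16 = 236.0 mm, b_i = 171 − 2×16 = 139.0 mm
Weak-axis I_min = (h_o·b_o³ − h_i·b_i³)/12 with b_o = 171, b_i = 139.0 mm (shorter outer/inner sides).
I_min = (268×171³ − 236.0×139.0³)/12 = 5.885×10^7 mm⁴
I = 5.885×10^7 mm⁴ = 5.885×10^-5 m⁴
Effective length L_e = K·L = 1 × 7.05 = 7.050 m
P_cr = π²EI / L_e² = π² × 113×10⁹ × 5.885×10^-5 / 7.050² = 1.321×10^6 N

P_cr ≈ 1320 kN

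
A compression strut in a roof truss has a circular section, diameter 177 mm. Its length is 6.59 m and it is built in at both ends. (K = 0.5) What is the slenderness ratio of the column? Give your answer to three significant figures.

I = πd⁴/64 = π×177⁴/64 = 4.818×10^7 mm⁴
A = 2.461×10^4 mm²;  r_min = √(I/A) = √(4.818×10^7/2.461×10^4) = 44.25 mm
L_e = K·L = 0.5 × 6.59 m = 3.295 m = 3295.0 mm
λ = L_e / r_min = 3295.0 / 44.25 = 74.5

λ ≈ 74.5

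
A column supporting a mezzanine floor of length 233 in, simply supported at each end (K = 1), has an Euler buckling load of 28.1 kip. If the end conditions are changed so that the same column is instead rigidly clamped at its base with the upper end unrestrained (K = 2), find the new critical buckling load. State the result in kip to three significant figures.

P_cr ∝ 1/K², so P_cr,new = P_cr,old × (K_old/K_new)² = 28.1 × (1/2)²
= 28.1 × 0.2500 = 7.02 kip

P_cr ≈ 7.02 kip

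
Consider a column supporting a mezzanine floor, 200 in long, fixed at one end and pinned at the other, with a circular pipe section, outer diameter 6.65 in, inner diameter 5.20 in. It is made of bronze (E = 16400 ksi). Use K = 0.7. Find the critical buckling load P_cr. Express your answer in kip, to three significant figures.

d_o = 6.65 in, d_i = 5.20 in
I = π(d_o⁴ − d_i⁴)/64 = π(6.65⁴ − 5.200⁴)/64 = 60.11 in⁴
Effective length L_e = K·L = 0.7 × 200 = 140.0 in
P_cr = π²EI / L_e² = π² × 16400×10³ × 60.11 / 140.0² = 4.964×10^5 lb

P_cr ≈ 496 kip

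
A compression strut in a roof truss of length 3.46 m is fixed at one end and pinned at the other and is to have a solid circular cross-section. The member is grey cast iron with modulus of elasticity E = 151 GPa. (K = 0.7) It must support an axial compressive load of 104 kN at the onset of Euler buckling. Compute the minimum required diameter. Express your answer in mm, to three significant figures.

L_e = K·L = 0.7 × 3.46 = 2.422 m
Required I = P_cr·L_e²/(π²E) = 1.040×10^5 × 2.422² / (π² × 1.51×10^11) = 4.094×10^-7 m⁴
I_req = 4.094×10^5 mm⁴
Solid circle: I = πd⁴/64  ⇒  d = (64I/π)^(1/4) = (64×4.094×10^5/π)^(1/4) = 53.7 mm

d ≈ 53.7 mm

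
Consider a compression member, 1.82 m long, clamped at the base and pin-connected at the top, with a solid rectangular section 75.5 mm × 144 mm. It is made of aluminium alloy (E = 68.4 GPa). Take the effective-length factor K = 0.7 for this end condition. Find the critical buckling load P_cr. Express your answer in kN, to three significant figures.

Buckling occurs about the weak axis: I_min = h·b³/12 with b = 75.5 mm (the shorter side).
I_min = 144×75.5³/12 = 5.164×10^6 mm⁴
I = 5.164×10^6 mm⁴ = 5.164×10^-6 m⁴
Effective length L_e = K·L = 0.7 × 1.82 = 1.274 m
P_cr = π²EI / L_e² = π² × 68.4×10⁹ × 5.164×10^-6 / 1.274² = 2.148×10^6 N

P_cr ≈ 2150 kN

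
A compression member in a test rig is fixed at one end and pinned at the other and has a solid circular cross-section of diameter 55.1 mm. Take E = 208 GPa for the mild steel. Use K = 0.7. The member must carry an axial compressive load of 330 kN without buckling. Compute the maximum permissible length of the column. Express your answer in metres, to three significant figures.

L_max ≈ 2.40 m

I = πd⁴/64 = π×55.1⁴/64 = 4.525×10^5 mm⁴
I = 4.525×10^-7 m⁴
At the buckling limit P_cr = P = 3.300×10^5 N
From P_cr = π²EI/(K·L)²:  L = (1/K)·√(π²EI/P_cr) = (1/0.7)·√(π²×2.08×10^11×4.525×10^-7/3.300×10^5)
L = 2.40 m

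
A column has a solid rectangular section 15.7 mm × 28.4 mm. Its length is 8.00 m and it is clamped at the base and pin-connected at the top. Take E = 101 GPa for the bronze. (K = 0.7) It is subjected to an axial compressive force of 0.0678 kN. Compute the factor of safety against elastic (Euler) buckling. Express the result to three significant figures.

n ≈ 4.29

Buckling occurs about the weak axis: I_min = h·b³/12 with b = 15.7 mm (the shorter side).
I_min = 28.4×15.7³/12 = 9.159×10^3 mm⁴
I = 9.159×10^3 mm⁴ = 9.159×10^-9 m⁴
Effective length L_e = K·L = 0.7 × 8.00 = 5.600 m
P_cr = π²EI / L_e² = π² × 101×10⁹ × 9.159×10^-9 / 5.600² = 291.1 N
Factor of safety n = P_cr / P = 0.29113 / 0.0678 = 4.29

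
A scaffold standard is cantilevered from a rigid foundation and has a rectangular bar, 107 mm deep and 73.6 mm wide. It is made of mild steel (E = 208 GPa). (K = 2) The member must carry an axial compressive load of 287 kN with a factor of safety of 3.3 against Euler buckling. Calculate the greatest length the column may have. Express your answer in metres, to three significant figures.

L_max ≈ 1.39 m

Buckling occurs about the weak axis: I_min = h·b³/12 with b = 73.6 mm (the shorter side).
I_min = 107×73.6³/12 = 3.555×10^6 mm⁴
I = 3.555×10^-6 m⁴
Required critical load P_cr = n·P = 3.3 × 287 = 947.1 kN = 9.471×10^5 N
From P_cr = π²EI/(K·L)²:  L = (1/K)·√(π²EI/P_cr) = (1/2)·√(π²×2.08×10^11×3.555×10^-6/9.471×10^5)
L = 1.39 m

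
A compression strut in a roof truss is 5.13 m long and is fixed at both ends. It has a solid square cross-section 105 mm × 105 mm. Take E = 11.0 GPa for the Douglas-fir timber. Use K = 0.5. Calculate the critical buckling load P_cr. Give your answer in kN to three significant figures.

I = a⁴/12 = 105⁴/12 = 1.013×10^7 mm⁴
I = 1.013×10^7 mm⁴ = 1.013×10^-5 m⁴
Effective length L_e = K·L = 0.5 × 5.13 = 2.565 m
P_cr = π²EI / L_e² = π² × 11.0×10⁹ × 1.013×10^-5 / 2.565² = 1.671×10^5 N

P_cr ≈ 167 kN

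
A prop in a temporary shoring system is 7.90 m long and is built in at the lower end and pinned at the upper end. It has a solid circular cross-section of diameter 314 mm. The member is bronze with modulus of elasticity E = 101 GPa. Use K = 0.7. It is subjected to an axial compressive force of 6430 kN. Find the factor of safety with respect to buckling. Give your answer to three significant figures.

I = πd⁴/64 = π×314⁴/64 = 4.772×10^8 mm⁴
I = 4.772×10^8 mm⁴ = 4.772×10^-4 m⁴
Effective length L_e = K·L = 0.7 × 7.90 = 5.530 m
P_cr = π²EI / L_e² = π² × 101×10⁹ × 4.772×10^-4 / 5.530² = 1.555×10^7 N
Factor of safety n = P_cr / P = 15555 / 6430 = 2.42

n ≈ 2.42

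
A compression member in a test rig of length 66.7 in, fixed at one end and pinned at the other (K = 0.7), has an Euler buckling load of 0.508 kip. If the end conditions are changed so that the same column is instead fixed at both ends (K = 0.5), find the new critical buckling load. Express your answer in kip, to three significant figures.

P_cr ≈ 0.996 kip

P_cr ∝ 1/K², so P_cr,new = P_cr,old × (K_old/K_new)² = 0.508 × (0.7/0.5)²
= 0.508 × 1.960 = 0.996 kip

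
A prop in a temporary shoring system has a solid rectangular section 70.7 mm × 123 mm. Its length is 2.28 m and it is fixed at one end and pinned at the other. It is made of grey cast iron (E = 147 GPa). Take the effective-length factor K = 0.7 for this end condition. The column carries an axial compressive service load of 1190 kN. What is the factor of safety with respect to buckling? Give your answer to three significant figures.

Buckling occurs about the weak axis: I_min = h·b³/12 with b = 70.7 mm (the shorter side).
I_min = 123×70.7³/12 = 3.622×10^6 mm⁴
I = 3.622×10^6 mm⁴ = 3.622×10^-6 m⁴
Effective length L_e = K·L = 0.7 × 2.28 = 1.596 m
P_cr = π²EI / L_e² = π² × 147×10⁹ × 3.622×10^-6 / 1.596² = 2.063×10^6 N
Factor of safety n = P_cr / P = 2063.2 / 1190 = 1.73

n ≈ 1.73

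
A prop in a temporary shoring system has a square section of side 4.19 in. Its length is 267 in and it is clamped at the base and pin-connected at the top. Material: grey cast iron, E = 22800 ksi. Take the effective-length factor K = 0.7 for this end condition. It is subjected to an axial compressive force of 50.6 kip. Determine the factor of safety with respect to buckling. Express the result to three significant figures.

n ≈ 3.27

I = a⁴/12 = 4.19⁴/12 = 25.68 in⁴
Effective length L_e = K·L = 0.7 × 267 = 186.9 in
P_cr = π²EI / L_e² = π² × 22800×10³ × 25.68 / 186.9² = 1.655×10^5 lb
Factor of safety n = P_cr / P = 165.46 / 50.6 = 3.27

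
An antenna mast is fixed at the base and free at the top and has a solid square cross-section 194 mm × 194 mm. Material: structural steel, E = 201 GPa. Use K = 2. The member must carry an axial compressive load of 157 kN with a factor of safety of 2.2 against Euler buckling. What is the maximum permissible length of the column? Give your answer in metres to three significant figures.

I = a⁴/12 = 194⁴/12 = 1.180×10^8 mm⁴
I = 1.180×10^-4 m⁴
Required critical load P_cr = n·P = 2.2 × 157 = 345.4 kN = 3.454×10^5 N
From P_cr = π²EI/(K·L)²:  L = (1/K)·√(π²EI/P_cr) = (1/2)·√(π²×2.01×10^11×1.180×10^-4/3.454×10^5)
L = 13.0 m

L_max ≈ 13.0 m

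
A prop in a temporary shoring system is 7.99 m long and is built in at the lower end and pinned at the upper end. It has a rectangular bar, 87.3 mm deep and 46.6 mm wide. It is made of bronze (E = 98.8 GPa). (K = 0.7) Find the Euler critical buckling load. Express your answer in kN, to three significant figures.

P_cr ≈ 22.9 kN

Buckling occurs about the weak axis: I_min = h·b³/12 with b = 46.6 mm (the shorter side).
I_min = 87.3×46.6³/12 = 7.362×10^5 mm⁴
I = 7.362×10^5 mm⁴ = 7.362×10^-7 m⁴
Effective length L_e = K·L = 0.7 × 7.99 = 5.593 m
P_cr = π²EI / L_e² = π² × 98.8×10⁹ × 7.362×10^-7 / 5.593² = 2.295×10^4 N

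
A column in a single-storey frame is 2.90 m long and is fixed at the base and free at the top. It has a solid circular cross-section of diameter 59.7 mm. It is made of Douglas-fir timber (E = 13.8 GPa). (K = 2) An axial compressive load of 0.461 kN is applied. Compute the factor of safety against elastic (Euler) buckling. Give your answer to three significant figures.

n ≈ 5.48

I = πd⁴/64 = π×59.7⁴/64 = 6.235×10^5 mm⁴
I = 6.235×10^5 mm⁴ = 6.235×10^-7 m⁴
Effective length L_e = K·L = 2 × 2.90 = 5.800 m
P_cr = π²EI / L_e² = π² × 13.8×10⁹ × 6.235×10^-7 / 5.800² = 2.525×10^3 N
Factor of safety n = P_cr / P = 2.5246 / 0.461 = 5.48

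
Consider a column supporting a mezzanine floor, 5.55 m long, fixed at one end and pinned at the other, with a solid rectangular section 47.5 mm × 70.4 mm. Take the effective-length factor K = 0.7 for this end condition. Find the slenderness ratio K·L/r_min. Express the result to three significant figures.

For a rectangle r_min = b/√12 = 47.5/√12 = 13.71 mm
L_e = K·L = 0.7 × 5.55 m = 3.885 m = 3885.0 mm
λ = L_e / r_min = 3885.0 / 13.71 = 283

λ ≈ 283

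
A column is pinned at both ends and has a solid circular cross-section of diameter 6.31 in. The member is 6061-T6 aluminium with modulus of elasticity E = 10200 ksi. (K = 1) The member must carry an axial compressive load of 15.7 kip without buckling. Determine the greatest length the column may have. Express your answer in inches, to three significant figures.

I = πd⁴/64 = π×6.31⁴/64 = 77.82 in⁴
At the buckling limit P_cr = P = 1.570×10^4 lb
From P_cr = π²EI/(K·L)²:  L = (1/K)·√(π²EI/P_cr) = (1/1)·√(π²×1.02×10^7×77.82/1.570×10^4)
L = 706 in

L_max ≈ 706 in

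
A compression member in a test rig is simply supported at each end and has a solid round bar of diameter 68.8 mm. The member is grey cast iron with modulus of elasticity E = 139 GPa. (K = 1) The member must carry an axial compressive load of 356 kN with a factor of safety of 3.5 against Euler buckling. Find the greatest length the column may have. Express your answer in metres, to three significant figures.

L_max ≈ 1.10 m

I = πd⁴/64 = π×68.8⁴/64 = 1.100×10^6 mm⁴
I = 1.100×10^-6 m⁴
Required critical load P_cr = n·P = 3.5 × 356 = 1246 kN = 1.246×10^6 N
From P_cr = π²EI/(K·L)²:  L = (1/K)·√(π²EI/P_cr) = (1/1)·√(π²×1.39×10^11×1.100×10^-6/1.246×10^6)
L = 1.10 m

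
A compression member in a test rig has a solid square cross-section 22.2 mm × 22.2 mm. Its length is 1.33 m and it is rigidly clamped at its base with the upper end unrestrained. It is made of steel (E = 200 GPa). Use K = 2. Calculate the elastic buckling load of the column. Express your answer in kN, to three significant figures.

P_cr ≈ 5.65 kN

I = a⁴/12 = 22.2⁴/12 = 2.024×10^4 mm⁴
I = 2.024×10^4 mm⁴ = 2.024×10^-8 m⁴
Effective length L_e = K·L = 2 × 1.33 = 2.660 m
P_cr = π²EI / L_e² = π² × 200×10⁹ × 2.024×10^-8 / 2.660² = 5.647×10^3 N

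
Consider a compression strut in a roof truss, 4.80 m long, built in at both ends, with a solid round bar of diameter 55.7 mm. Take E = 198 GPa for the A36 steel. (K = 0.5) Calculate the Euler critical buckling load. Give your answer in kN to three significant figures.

P_cr ≈ 160 kN

I = πd⁴/64 = π×55.7⁴/64 = 4.725×10^5 mm⁴
I = 4.725×10^5 mm⁴ = 4.725×10^-7 m⁴
Effective length L_e = K·L = 0.5 × 4.80 = 2.400 m
P_cr = π²EI / L_e² = π² × 198×10⁹ × 4.725×10^-7 / 2.400² = 1.603×10^5 N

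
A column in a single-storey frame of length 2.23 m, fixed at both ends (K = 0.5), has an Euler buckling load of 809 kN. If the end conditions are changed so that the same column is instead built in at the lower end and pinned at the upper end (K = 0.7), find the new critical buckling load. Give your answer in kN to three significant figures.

P_cr ≈ 413 kN

P_cr ∝ 1/K², so P_cr,new = P_cr,old × (K_old/K_new)² = 809 × (0.5/0.7)²
= 809 × 0.5102 = 413 kN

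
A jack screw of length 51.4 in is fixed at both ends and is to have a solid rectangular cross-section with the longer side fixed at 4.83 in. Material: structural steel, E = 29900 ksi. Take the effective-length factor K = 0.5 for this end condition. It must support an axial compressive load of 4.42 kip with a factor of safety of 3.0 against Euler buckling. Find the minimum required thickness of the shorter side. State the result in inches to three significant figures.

Required P_cr = n·P = 3.0 × 4.42 = 13.26 kip
L_e = K·L = 0.5 × 51.4 = 25.70 in
Required I = P_cr·L_e²/(π²E) = 1.326×10^4 × 25.70² / (π² × 2.99×10^7) = 2.968×10^-2 in⁴
Rectangle, weak axis: I_min = h·b³/12 with h = 4.83 in fixed  ⇒  b = (12I/h)^(1/3) = 0.419 in

b ≈ 0.419 in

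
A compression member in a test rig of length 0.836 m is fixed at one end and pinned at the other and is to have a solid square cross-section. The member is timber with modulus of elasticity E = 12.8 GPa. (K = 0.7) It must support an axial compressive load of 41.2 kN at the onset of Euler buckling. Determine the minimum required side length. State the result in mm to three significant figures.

L_e = K·L = 0.7 × 0.836 = 0.5852 m
Required I = P_cr·L_e²/(π²E) = 4.120×10^4 × 0.5852² / (π² × 1.28×10^10) = 1.117×10^-7 m⁴
I_req = 1.117×10^5 mm⁴
Solid square: I = a⁴/12  ⇒  a = (12I)^(1/4) = (12×1.117×10^5)^(1/4) = 34.0 mm

a ≈ 34.0 mm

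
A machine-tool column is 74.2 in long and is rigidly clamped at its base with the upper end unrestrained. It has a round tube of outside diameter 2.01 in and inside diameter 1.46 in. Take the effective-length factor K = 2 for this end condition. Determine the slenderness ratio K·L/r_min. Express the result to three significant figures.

λ ≈ 239

d_o = 2.01 in, d_i = 1.46 in
I = π(d_o⁴ − d_i⁴)/64 = π(2.01⁴ − 1.460⁴)/64 = 0.5782 in⁴
A = 1.499 in²;  r_min = √(I/A) = √(0.5782/1.499) = 0.6211 in
L_e = K·L = 2 × 74.2 = 148.4 in
λ = L_e / r_min = 148.40 / 0.6211 = 239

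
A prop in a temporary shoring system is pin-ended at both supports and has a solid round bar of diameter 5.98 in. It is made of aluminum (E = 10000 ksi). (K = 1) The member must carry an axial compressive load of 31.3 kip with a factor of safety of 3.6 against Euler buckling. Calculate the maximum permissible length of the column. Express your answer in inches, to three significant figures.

L_max ≈ 234 in

I = πd⁴/64 = π×5.98⁴/64 = 62.77 in⁴
Required critical load P_cr = n·P = 3.6 × 31.3 = 112.7 kip = 1.127×10^5 lb
From P_cr = π²EI/(K·L)²:  L = (1/K)·√(π²EI/P_cr) = (1/1)·√(π²×1.00×10^7×62.77/1.127×10^5)
L = 234 in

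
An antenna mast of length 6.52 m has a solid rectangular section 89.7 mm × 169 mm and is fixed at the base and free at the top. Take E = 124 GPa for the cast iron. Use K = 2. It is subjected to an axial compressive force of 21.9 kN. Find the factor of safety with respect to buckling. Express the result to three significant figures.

Buckling occurs about the weak axis: I_min = h·b³/12 with b = 89.7 mm (the shorter side).
I_min = 169×89.7³/12 = 1.016×10^7 mm⁴
I = 1.016×10^7 mm⁴ = 1.016×10^-5 m⁴
Effective length L_e = K·L = 2 × 6.52 = 13.04 m
P_cr = π²EI / L_e² = π² × 124×10⁹ × 1.016×10^-5 / 13.04² = 7.316×10^4 N
Factor of safety n = P_cr / P = 73.156 / 21.9 = 3.34

n ≈ 3.34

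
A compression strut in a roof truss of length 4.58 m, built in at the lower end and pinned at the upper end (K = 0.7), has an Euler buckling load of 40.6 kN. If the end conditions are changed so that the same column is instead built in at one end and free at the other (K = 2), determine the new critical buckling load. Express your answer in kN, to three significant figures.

P_cr ≈ 4.97 kN

P_cr ∝ 1/K², so P_cr,new = P_cr,old × (K_old/K_new)² = 40.6 × (0.7/2)²
= 40.6 × 0.1225 = 4.97 kN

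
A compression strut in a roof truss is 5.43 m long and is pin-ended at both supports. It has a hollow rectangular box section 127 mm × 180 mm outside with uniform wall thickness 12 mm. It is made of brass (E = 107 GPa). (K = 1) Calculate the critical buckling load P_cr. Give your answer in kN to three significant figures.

Inner dimensions: h_i = 180 − 2×12 = 156.0 mm, b_i = 127 − 2×12 = 103.0 mm
Weak-axis I_min = (h_o·b_o³ − h_i·b_i³)/12 with b_o = 127, b_i = 103.0 mm (shorter outer/inner sides).
I_min = (180×127³ − 156.0×103.0³)/12 = 1.652×10^7 mm⁴
I = 1.652×10^7 mm⁴ = 1.652×10^-5 m⁴
Effective length L_e = K·L = 1 × 5.43 = 5.430 m
P_cr = π²EI / L_e² = π² × 107×10⁹ × 1.652×10^-5 / 5.430² = 5.917×10^5 N

P_cr ≈ 592 kN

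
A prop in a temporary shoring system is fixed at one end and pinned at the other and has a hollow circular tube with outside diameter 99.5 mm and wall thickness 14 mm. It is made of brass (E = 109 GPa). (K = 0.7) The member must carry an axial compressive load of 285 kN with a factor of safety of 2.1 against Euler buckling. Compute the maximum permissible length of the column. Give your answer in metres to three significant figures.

Inner diameter d_i = 99.5 − 2×14 = 71.50 mm
I = π(d_o⁴ − d_i⁴)/64 = π(99.5⁴ − 71.50⁴)/64 = 3.528×10^6 mm⁴
I = 3.528×10^-6 m⁴
Required critical load P_cr = n·P = 2.1 × 285 = 598.5 kN = 5.985×10^5 N
From P_cr = π²EI/(K·L)²:  L = (1/K)·√(π²EI/P_cr) = (1/0.7)·√(π²×1.09×10^11×3.528×10^-6/5.985×10^5)
L = 3.60 m

L_max ≈ 3.60 m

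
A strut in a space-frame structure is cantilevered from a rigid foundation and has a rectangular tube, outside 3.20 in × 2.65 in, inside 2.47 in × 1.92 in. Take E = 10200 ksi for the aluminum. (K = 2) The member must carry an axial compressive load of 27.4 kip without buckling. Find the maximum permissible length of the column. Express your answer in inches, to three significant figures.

Weak-axis I_min = (h_o·b_o³ − h_i·b_i³)/12 with b_o = 2.65, b_i = 1.920 in (shorter outer/inner sides).
I_min = (3.20×2.65³ − 2.470×1.920³)/12 = 3.506 in⁴
At the buckling limit P_cr = P = 2.740×10^4 lb
From P_cr = π²EI/(K·L)²:  L = (1/K)·√(π²EI/P_cr) = (1/2)·√(π²×1.02×10^7×3.506/2.740×10^4)
L = 56.7 in

L_max ≈ 56.7 in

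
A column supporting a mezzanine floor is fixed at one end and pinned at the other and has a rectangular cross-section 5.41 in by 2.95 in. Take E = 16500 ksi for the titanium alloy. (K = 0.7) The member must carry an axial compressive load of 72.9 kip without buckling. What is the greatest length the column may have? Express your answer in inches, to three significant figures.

Buckling occurs about the weak axis: I_min = h·b³/12 with b = 2.95 in (the shorter side).
I_min = 5.41×2.95³/12 = 11.57 in⁴
At the buckling limit P_cr = P = 7.290×10^4 lb
From P_cr = π²EI/(K·L)²:  L = (1/K)·√(π²EI/P_cr) = (1/0.7)·√(π²×1.65×10^7×11.57/7.290×10^4)
L = 230 in

L_max ≈ 230 in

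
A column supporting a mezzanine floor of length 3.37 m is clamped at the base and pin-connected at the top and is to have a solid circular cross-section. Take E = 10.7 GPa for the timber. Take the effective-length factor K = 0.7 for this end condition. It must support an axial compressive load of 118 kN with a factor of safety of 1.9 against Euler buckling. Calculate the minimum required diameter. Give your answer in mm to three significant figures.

d ≈ 125 mm

Required P_cr = n·P = 1.9 × 118 = 224.2 kN
L_e = K·L = 0.7 × 3.37 = 2.359 m
Required I = P_cr·L_e²/(π²E) = 2.242×10^5 × 2.359² / (π² × 1.07×10^10) = 1.181×10^-5 m⁴
I_req = 1.181×10^7 mm⁴
Solid circle: I = πd⁴/64  ⇒  d = (64I/π)^(1/4) = (64×1.181×10^7/π)^(1/4) = 125 mm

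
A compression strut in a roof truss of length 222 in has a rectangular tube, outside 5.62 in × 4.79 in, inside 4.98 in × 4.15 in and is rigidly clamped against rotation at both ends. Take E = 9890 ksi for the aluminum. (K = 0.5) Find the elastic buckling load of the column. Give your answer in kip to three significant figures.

P_cr ≈ 173 kip

Weak-axis I_min = (h_o·b_o³ − h_i·b_i³)/12 with b_o = 4.79, b_i = 4.150 in (shorter outer/inner sides).
I_min = (5.62×4.79³ − 4.980×4.150³)/12 = 21.81 in⁴
Effective length L_e = K·L = 0.5 × 222 = 111.0 in
P_cr = π²EI / L_e² = π² × 9890×10³ × 21.81 / 111.0² = 1.728×10^5 lb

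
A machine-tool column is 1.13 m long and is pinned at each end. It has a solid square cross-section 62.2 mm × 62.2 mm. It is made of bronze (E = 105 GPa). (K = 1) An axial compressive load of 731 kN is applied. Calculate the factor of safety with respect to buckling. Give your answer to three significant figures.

I = a⁴/12 = 62.2⁴/12 = 1.247×10^6 mm⁴
I = 1.247×10^6 mm⁴ = 1.247×10^-6 m⁴
Effective length L_e = K·L = 1 × 1.13 = 1.130 m
P_cr = π²EI / L_e² = π² × 105×10⁹ × 1.247×10^-6 / 1.130² = 1.012×10^6 N
Factor of safety n = P_cr / P = 1012.3 / 731 = 1.38

n ≈ 1.38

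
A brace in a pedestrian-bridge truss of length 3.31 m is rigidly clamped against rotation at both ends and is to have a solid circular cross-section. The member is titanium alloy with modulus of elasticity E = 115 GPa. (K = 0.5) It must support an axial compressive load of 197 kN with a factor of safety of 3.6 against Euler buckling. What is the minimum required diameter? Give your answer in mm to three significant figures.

d ≈ 76.8 mm

Required P_cr = n·P = 3.6 × 197 = 709.2 kN
L_e = K·L = 0.5 × 3.31 = 1.655 m
Required I = P_cr·L_e²/(π²E) = 7.092×10^5 × 1.655² / (π² × 1.15×10^11) = 1.711×10^-6 m⁴
I_req = 1.711×10^6 mm⁴
Solid circle: I = πd⁴/64  ⇒  d = (64I/π)^(1/4) = (64×1.711×10^6/π)^(1/4) = 76.8 mm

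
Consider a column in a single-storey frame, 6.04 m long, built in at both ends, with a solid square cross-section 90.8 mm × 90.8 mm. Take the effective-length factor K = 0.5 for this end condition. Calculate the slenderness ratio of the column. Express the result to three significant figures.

λ ≈ 115

For a square r = a/√12 = 90.8/√12 = 26.21 mm
L_e = K·L = 0.5 × 6.04 m = 3.020 m = 3020.0 mm
λ = L_e / r_min = 3020.0 / 26.21 = 115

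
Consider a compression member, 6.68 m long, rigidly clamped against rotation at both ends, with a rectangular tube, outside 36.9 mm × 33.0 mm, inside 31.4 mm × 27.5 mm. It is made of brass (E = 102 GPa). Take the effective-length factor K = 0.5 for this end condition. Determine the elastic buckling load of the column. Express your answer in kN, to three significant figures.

Weak-axis I_min = (h_o·b_o³ − h_i·b_i³)/12 with b_o = 33.0, b_i = 27.50 mm (shorter outer/inner sides).
I_min = (36.9×33.0³ − 31.40×27.50³)/12 = 5.609×10^4 mm⁴
I = 5.609×10^4 mm⁴ = 5.609×10^-8 m⁴
Effective length L_e = K·L = 0.5 × 6.68 = 3.340 m
P_cr = π²EI / L_e² = π² × 102×10⁹ × 5.609×10^-8 / 3.340² = 5.061×10^3 N

P_cr ≈ 5.06 kN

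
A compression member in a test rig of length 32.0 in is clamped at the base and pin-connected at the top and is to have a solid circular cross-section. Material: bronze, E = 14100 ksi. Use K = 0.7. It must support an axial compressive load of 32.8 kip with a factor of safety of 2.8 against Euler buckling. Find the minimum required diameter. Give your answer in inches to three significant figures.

d ≈ 1.61 in

Required P_cr = n·P = 2.8 × 32.8 = 91.84 kip
L_e = K·L = 0.7 × 32.0 = 22.40 in
Required I = P_cr·L_e²/(π²E) = 9.184×10^4 × 22.40² / (π² × 1.41×10^7) = 0.3311 in⁴
Solid circle: I = πd⁴/64  ⇒  d = (64I/π)^(1/4) = (64×0.3311/π)^(1/4) = 1.61 in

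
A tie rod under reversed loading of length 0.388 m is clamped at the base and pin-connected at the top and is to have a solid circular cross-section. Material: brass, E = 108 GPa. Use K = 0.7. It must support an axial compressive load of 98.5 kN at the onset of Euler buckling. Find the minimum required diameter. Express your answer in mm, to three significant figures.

d ≈ 19.3 mm

L_e = K·L = 0.7 × 0.388 = 0.2716 m
Required I = P_cr·L_e²/(π²E) = 9.850×10^4 × 0.2716² / (π² × 1.08×10^11) = 6.817×10^-9 m⁴
I_req = 6.817×10^3 mm⁴
Solid circle: I = πd⁴/64  ⇒  d = (64I/π)^(1/4) = (64×6.817×10^3/π)^(1/4) = 19.3 mm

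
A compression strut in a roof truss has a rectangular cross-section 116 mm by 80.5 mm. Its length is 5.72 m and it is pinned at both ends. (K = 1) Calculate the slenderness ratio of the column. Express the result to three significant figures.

For a rectangle r_min = b/√12 = 80.5/√12 = 23.24 mm
L_e = K·L = 1 × 5.72 m = 5.720 m = 5720.0 mm
λ = L_e / r_min = 5720.0 / 23.24 = 246

λ ≈ 246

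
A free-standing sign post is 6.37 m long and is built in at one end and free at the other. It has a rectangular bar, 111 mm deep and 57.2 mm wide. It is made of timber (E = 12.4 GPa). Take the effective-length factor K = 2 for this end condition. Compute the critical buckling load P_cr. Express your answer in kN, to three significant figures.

Buckling occurs about the weak axis: I_min = h·b³/12 with b = 57.2 mm (the shorter side).
I_min = 111×57.2³/12 = 1.731×10^6 mm⁴
I = 1.731×10^6 mm⁴ = 1.731×10^-6 m⁴
Effective length L_e = K·L = 2 × 6.37 = 12.74 m
P_cr = π²EI / L_e² = π² × 12.4×10⁹ × 1.731×10^-6 / 12.74² = 1.305×10^3 N

P_cr ≈ 1.31 kN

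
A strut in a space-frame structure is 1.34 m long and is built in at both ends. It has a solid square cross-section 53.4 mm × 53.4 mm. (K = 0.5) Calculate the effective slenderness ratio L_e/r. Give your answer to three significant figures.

λ ≈ 43.5

I = a⁴/12 = 53.4⁴/12 = 6.776×10^5 mm⁴
A = 2.852×10^3 mm²;  r_min = √(I/A) = √(6.776×10^5/2.852×10^3) = 15.42 mm
L_e = K·L = 0.5 × 1.34 m = 0.6700 m = 670.00 mm
λ = L_e / r_min = 670.00 / 15.42 = 43.5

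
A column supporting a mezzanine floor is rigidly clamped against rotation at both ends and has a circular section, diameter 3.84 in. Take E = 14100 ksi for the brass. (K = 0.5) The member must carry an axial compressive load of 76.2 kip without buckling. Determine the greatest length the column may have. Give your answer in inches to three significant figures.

I = πd⁴/64 = π×3.84⁴/64 = 10.67 in⁴
At the buckling limit P_cr = P = 7.620×10^4 lb
From P_cr = π²EI/(K·L)²:  L = (1/K)·√(π²EI/P_cr) = (1/0.5)·√(π²×1.41×10^7×10.67/7.620×10^4)
L = 279 in

L_max ≈ 279 in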